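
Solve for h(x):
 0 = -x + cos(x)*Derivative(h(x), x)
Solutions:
 h(x) = C1 + Integral(x/cos(x), x)


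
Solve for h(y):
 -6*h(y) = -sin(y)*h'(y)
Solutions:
 h(y) = C1*(cos(y)^3 - 3*cos(y)^2 + 3*cos(y) - 1)/(cos(y)^3 + 3*cos(y)^2 + 3*cos(y) + 1)


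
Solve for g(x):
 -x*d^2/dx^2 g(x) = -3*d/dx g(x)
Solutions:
 g(x) = C1 + C2*x^4


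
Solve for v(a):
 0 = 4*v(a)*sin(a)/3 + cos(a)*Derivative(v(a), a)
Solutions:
 v(a) = C1*cos(a)^(4/3)


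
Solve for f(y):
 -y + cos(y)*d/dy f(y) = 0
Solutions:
 f(y) = C1 + Integral(y/cos(y), y)


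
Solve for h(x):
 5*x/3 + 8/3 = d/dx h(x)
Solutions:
 h(x) = C1 + 5*x^2/6 + 8*x/3


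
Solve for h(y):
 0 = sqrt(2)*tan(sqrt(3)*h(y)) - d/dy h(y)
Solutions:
 h(y) = sqrt(3)*(pi - asin(C1*exp(sqrt(6)*y)))/3
 h(y) = sqrt(3)*asin(C1*exp(sqrt(6)*y))/3


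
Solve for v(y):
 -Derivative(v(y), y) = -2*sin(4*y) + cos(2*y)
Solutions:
 v(y) = C1 - sin(2*y)/2 - cos(4*y)/2


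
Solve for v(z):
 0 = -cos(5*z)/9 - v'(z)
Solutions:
 v(z) = C1 - sin(5*z)/45


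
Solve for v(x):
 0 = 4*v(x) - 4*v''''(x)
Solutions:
 v(x) = C1*exp(-x) + C2*exp(x) + C3*sin(x) + C4*cos(x)


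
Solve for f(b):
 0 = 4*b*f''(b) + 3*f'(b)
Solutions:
 f(b) = C1 + C2*b^(1/4)


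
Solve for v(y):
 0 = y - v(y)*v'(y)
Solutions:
 v(y) = -sqrt(C1 + y^2)
 v(y) = sqrt(C1 + y^2)


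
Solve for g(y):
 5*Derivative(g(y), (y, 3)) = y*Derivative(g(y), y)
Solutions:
 g(y) = C1 + Integral(C2*airyai(5^(2/3)*y/5) + C3*airybi(5^(2/3)*y/5), y)


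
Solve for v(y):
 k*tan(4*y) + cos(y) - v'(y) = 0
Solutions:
 v(y) = C1 - k*log(cos(4*y))/4 + sin(y)


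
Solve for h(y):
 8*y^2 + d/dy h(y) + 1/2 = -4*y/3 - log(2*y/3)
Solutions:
 h(y) = C1 - 8*y^3/3 - 2*y^2/3 - y*log(y) + y*log(3/2) + y/2


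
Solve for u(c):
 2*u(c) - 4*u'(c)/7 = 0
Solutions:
 u(c) = C1*exp(7*c/2)


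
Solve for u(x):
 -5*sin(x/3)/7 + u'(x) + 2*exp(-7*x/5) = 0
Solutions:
 u(x) = C1 - 15*cos(x/3)/7 + 10*exp(-7*x/5)/7


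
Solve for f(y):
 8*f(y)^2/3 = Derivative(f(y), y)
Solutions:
 f(y) = -3/(C1 + 8*y)


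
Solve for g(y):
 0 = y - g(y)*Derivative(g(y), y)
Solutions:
 g(y) = -sqrt(C1 + y^2)
 g(y) = sqrt(C1 + y^2)


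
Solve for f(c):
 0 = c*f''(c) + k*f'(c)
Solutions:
 f(c) = C1 + c^(1 - re(k))*(C2*sin(log(c)*Abs(im(k))) + C3*cos(log(c)*im(k)))


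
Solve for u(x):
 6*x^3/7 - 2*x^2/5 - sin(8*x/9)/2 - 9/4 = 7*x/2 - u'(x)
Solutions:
 u(x) = C1 - 3*x^4/14 + 2*x^3/15 + 7*x^2/4 + 9*x/4 - 9*cos(8*x/9)/16


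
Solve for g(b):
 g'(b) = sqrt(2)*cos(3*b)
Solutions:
 g(b) = C1 + sqrt(2)*sin(3*b)/3


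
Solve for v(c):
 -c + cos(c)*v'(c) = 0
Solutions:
 v(c) = C1 + Integral(c/cos(c), c)


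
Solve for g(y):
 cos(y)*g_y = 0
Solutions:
 g(y) = C1


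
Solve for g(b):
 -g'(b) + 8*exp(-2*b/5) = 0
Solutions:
 g(b) = C1 - 20*exp(-2*b/5)


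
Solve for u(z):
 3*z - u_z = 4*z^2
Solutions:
 u(z) = C1 - 4*z^3/3 + 3*z^2/2


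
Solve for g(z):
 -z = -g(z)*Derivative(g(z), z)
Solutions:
 g(z) = -sqrt(C1 + z^2)
 g(z) = sqrt(C1 + z^2)


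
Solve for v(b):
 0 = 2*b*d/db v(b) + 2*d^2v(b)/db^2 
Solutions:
 v(b) = C1 + C2*erf(sqrt(2)*b/2)


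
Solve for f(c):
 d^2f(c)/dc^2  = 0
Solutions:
 f(c) = C1 + C2*c


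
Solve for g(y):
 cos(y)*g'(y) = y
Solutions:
 g(y) = C1 + Integral(y/cos(y), y)


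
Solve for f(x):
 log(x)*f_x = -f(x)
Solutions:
 f(x) = C1*exp(-li(x))


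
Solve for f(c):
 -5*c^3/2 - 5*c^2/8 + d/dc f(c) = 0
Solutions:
 f(c) = C1 + 5*c^4/8 + 5*c^3/24


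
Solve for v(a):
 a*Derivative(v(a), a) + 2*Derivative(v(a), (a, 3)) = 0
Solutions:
 v(a) = C1 + Integral(C2*airyai(-2^(2/3)*a/2) + C3*airybi(-2^(2/3)*a/2), a)


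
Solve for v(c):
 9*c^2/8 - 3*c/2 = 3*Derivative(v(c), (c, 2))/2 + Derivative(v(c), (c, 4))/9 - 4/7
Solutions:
 v(c) = C1 + C2*c + C3*sin(3*sqrt(6)*c/2) + C4*cos(3*sqrt(6)*c/2) + c^4/16 - c^3/6 + 17*c^2/126


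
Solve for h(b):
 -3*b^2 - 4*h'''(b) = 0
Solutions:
 h(b) = C1 + C2*b + C3*b^2 - b^5/80


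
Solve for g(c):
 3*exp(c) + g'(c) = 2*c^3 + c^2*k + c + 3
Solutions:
 g(c) = C1 + c^4/2 + c^3*k/3 + c^2/2 + 3*c - 3*exp(c)


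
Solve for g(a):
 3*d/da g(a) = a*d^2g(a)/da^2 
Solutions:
 g(a) = C1 + C2*a^4


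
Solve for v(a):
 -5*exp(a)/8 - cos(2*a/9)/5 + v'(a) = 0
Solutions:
 v(a) = C1 + 5*exp(a)/8 + 9*sin(2*a/9)/10


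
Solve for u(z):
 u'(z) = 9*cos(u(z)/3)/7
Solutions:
 -9*z/7 - 3*log(sin(u(z)/3) - 1)/2 + 3*log(sin(u(z)/3) + 1)/2 = C1


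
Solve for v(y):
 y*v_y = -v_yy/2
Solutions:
 v(y) = C1 + C2*erf(y)


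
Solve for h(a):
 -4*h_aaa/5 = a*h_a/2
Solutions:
 h(a) = C1 + Integral(C2*airyai(-5^(1/3)*a/2) + C3*airybi(-5^(1/3)*a/2), a)


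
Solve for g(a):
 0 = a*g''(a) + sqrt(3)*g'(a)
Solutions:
 g(a) = C1 + C2*a^(1 - sqrt(3))


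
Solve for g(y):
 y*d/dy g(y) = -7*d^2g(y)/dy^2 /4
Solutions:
 g(y) = C1 + C2*erf(sqrt(14)*y/7)


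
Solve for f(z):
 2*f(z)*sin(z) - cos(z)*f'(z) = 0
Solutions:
 f(z) = C1/cos(z)^2


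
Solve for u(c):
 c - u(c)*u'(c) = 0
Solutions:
 u(c) = -sqrt(C1 + c^2)
 u(c) = sqrt(C1 + c^2)


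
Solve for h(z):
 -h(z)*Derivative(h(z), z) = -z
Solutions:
 h(z) = -sqrt(C1 + z^2)
 h(z) = sqrt(C1 + z^2)


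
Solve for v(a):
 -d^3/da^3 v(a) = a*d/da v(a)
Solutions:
 v(a) = C1 + Integral(C2*airyai(-a) + C3*airybi(-a), a)


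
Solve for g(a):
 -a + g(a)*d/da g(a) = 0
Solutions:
 g(a) = -sqrt(C1 + a^2)
 g(a) = sqrt(C1 + a^2)


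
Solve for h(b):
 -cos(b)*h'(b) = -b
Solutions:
 h(b) = C1 + Integral(b/cos(b), b)


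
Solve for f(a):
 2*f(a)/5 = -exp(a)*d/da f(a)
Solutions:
 f(a) = C1*exp(2*exp(-a)/5)


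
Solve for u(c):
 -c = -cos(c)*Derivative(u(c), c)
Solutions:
 u(c) = C1 + Integral(c/cos(c), c)


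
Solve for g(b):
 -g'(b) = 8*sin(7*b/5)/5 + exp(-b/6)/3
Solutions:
 g(b) = C1 + 8*cos(7*b/5)/7 + 2*exp(-b/6)


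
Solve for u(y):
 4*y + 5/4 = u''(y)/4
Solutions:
 u(y) = C1 + C2*y + 8*y^3/3 + 5*y^2/2


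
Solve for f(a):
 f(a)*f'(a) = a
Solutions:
 f(a) = -sqrt(C1 + a^2)
 f(a) = sqrt(C1 + a^2)


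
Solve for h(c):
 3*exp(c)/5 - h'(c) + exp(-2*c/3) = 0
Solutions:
 h(c) = C1 + 3*exp(c)/5 - 3*exp(-2*c/3)/2


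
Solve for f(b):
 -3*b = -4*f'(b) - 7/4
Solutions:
 f(b) = C1 + 3*b^2/8 - 7*b/16


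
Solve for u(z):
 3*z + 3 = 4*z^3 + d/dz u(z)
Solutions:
 u(z) = C1 - z^4 + 3*z^2/2 + 3*z


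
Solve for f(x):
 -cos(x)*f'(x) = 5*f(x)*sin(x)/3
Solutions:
 f(x) = C1*cos(x)^(5/3)


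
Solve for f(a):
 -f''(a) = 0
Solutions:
 f(a) = C1 + C2*a


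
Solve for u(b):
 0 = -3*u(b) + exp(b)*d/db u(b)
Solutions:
 u(b) = C1*exp(-3*exp(-b))


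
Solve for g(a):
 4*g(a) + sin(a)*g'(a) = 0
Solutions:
 g(a) = C1*(cos(a)^2 + 2*cos(a) + 1)/(cos(a)^2 - 2*cos(a) + 1)


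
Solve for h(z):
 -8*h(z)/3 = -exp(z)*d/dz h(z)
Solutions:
 h(z) = C1*exp(-8*exp(-z)/3)


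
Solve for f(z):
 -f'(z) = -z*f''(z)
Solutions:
 f(z) = C1 + C2*z^2


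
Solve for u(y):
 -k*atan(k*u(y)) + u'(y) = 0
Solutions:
 Integral(1/atan(_y*k), (_y, u(y))) = C1 + k*y


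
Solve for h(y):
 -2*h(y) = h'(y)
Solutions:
 h(y) = C1*exp(-2*y)


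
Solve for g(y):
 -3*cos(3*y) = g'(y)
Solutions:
 g(y) = C1 - sin(3*y)


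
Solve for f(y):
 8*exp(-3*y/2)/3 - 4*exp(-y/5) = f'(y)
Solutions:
 f(y) = C1 - 16*exp(-3*y/2)/9 + 20*exp(-y/5)


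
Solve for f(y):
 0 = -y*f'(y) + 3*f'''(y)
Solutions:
 f(y) = C1 + Integral(C2*airyai(3^(2/3)*y/3) + C3*airybi(3^(2/3)*y/3), y)


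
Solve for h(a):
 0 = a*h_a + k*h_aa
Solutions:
 h(a) = C1 + C2*sqrt(k)*erf(sqrt(2)*a*sqrt(1/k)/2)


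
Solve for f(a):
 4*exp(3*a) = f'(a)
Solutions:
 f(a) = C1 + 4*exp(3*a)/3


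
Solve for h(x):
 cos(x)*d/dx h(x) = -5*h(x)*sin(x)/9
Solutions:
 h(x) = C1*cos(x)^(5/9)


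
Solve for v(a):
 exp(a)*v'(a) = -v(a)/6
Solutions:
 v(a) = C1*exp(exp(-a)/6)


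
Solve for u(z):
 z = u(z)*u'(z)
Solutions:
 u(z) = -sqrt(C1 + z^2)
 u(z) = sqrt(C1 + z^2)


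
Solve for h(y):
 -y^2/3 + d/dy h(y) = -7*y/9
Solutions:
 h(y) = C1 + y^3/9 - 7*y^2/18


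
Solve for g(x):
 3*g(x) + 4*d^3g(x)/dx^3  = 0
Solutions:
 g(x) = C3*exp(-6^(1/3)*x/2) + (C1*sin(2^(1/3)*3^(5/6)*x/4) + C2*cos(2^(1/3)*3^(5/6)*x/4))*exp(6^(1/3)*x/4)


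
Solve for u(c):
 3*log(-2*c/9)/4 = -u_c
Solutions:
 u(c) = C1 - 3*c*log(-c)/4 + 3*c*(-log(2) + 1 + 2*log(3))/4


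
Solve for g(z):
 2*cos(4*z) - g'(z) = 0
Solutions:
 g(z) = C1 + sin(4*z)/2


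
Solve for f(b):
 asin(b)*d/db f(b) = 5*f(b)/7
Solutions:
 f(b) = C1*exp(5*Integral(1/asin(b), b)/7)


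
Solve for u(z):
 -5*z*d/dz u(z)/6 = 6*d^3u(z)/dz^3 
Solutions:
 u(z) = C1 + Integral(C2*airyai(-30^(1/3)*z/6) + C3*airybi(-30^(1/3)*z/6), z)


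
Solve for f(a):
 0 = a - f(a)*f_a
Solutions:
 f(a) = -sqrt(C1 + a^2)
 f(a) = sqrt(C1 + a^2)


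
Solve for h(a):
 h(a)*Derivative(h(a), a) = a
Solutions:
 h(a) = -sqrt(C1 + a^2)
 h(a) = sqrt(C1 + a^2)


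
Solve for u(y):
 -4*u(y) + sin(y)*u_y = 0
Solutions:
 u(y) = C1*(cos(y)^2 - 2*cos(y) + 1)/(cos(y)^2 + 2*cos(y) + 1)


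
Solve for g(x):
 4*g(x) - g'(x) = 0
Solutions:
 g(x) = C1*exp(4*x)


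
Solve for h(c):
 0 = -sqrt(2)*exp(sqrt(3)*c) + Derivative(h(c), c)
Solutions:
 h(c) = C1 + sqrt(6)*exp(sqrt(3)*c)/3


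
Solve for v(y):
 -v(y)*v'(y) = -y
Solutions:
 v(y) = -sqrt(C1 + y^2)
 v(y) = sqrt(C1 + y^2)


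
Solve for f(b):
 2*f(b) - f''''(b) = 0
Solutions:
 f(b) = C1*exp(-2^(1/4)*b) + C2*exp(2^(1/4)*b) + C3*sin(2^(1/4)*b) + C4*cos(2^(1/4)*b)


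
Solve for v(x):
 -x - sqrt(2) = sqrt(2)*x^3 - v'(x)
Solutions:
 v(x) = C1 + sqrt(2)*x^4/4 + x^2/2 + sqrt(2)*x


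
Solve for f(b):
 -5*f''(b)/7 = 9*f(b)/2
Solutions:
 f(b) = C1*sin(3*sqrt(70)*b/10) + C2*cos(3*sqrt(70)*b/10)


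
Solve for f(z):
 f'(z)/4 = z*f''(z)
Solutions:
 f(z) = C1 + C2*z^(5/4)


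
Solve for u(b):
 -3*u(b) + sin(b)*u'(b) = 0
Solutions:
 u(b) = C1*(cos(b) - 1)^(3/2)/(cos(b) + 1)^(3/2)


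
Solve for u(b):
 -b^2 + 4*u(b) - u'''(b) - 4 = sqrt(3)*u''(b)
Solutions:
 u(b) = C1*exp(-b*((-sqrt(3)/9 + sqrt(-3 + (-18 + sqrt(3))^2)/9 + 2)^(-1/3) + 2*sqrt(3) + 3*(-sqrt(3)/9 + sqrt(-3 + (-18 + sqrt(3))^2)/9 + 2)^(1/3))/6)*sin(sqrt(3)*b*(-3*(-sqrt(3)/9 + sqrt(3)*sqrt(-4 + 27*(-4 + 2*sqrt(3)/9)^2)/18 + 2)^(1/3) + (-sqrt(3)/9 + sqrt(3)*sqrt(-4 + 27*(-4 + 2*sqrt(3)/9)^2)/18 + 2)^(-1/3))/6) + C2*exp(-b*((-sqrt(3)/9 + sqrt(-3 + (-18 + sqrt(3))^2)/9 + 2)^(-1/3) + 2*sqrt(3) + 3*(-sqrt(3)/9 + sqrt(-3 + (-18 + sqrt(3))^2)/9 + 2)^(1/3))/6)*cos(sqrt(3)*b*(-3*(-sqrt(3)/9 + sqrt(3)*sqrt(-4 + 27*(-4 + 2*sqrt(3)/9)^2)/18 + 2)^(1/3) + (-sqrt(3)/9 + sqrt(3)*sqrt(-4 + 27*(-4 + 2*sqrt(3)/9)^2)/18 + 2)^(-1/3))/6) + C3*exp(b*(-sqrt(3)/3 + 1/(3*(-sqrt(3)/9 + sqrt(-3 + (-18 + sqrt(3))^2)/9 + 2)^(1/3)) + (-sqrt(3)/9 + sqrt(-3 + (-18 + sqrt(3))^2)/9 + 2)^(1/3))) + b^2/4 + sqrt(3)/8 + 1


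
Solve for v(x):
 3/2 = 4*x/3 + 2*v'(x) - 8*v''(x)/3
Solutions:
 v(x) = C1 + C2*exp(3*x/4) - x^2/3 - 5*x/36


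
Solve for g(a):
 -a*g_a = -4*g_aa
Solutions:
 g(a) = C1 + C2*erfi(sqrt(2)*a/4)


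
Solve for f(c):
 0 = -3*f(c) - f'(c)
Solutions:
 f(c) = C1*exp(-3*c)


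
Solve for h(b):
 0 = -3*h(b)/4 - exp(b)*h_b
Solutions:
 h(b) = C1*exp(3*exp(-b)/4)


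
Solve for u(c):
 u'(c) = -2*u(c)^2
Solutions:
 u(c) = 1/(C1 + 2*c)


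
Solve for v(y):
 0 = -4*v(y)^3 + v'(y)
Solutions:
 v(y) = -sqrt(2)*sqrt(-1/(C1 + 4*y))/2
 v(y) = sqrt(2)*sqrt(-1/(C1 + 4*y))/2


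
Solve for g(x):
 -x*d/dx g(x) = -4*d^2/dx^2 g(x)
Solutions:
 g(x) = C1 + C2*erfi(sqrt(2)*x/4)


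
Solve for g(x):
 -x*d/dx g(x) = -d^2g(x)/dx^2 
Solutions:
 g(x) = C1 + C2*erfi(sqrt(2)*x/2)


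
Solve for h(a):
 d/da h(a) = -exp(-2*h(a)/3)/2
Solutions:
 h(a) = 3*log(-sqrt(C1 - a)) - 3*log(3)/2
 h(a) = 3*log(C1 - a/3)/2


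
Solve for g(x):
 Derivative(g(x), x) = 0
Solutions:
 g(x) = C1


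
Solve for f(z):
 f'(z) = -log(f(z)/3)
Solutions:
 -Integral(1/(-log(_y) + log(3)), (_y, f(z))) = C1 - z


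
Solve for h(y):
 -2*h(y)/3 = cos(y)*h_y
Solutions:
 h(y) = C1*(sin(y) - 1)^(1/3)/(sin(y) + 1)^(1/3)


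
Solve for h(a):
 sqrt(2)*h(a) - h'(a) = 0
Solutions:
 h(a) = C1*exp(sqrt(2)*a)


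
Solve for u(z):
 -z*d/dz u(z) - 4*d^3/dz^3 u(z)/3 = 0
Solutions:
 u(z) = C1 + Integral(C2*airyai(-6^(1/3)*z/2) + C3*airybi(-6^(1/3)*z/2), z)


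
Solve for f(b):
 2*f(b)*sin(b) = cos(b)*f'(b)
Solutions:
 f(b) = C1/cos(b)^2


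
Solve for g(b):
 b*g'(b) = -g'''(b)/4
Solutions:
 g(b) = C1 + Integral(C2*airyai(-2^(2/3)*b) + C3*airybi(-2^(2/3)*b), b)


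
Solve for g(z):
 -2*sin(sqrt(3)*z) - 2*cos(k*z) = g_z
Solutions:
 g(z) = C1 + 2*sqrt(3)*cos(sqrt(3)*z)/3 - 2*sin(k*z)/k


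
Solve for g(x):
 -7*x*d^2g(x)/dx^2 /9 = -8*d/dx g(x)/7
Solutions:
 g(x) = C1 + C2*x^(121/49)


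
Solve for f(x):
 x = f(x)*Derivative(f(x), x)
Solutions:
 f(x) = -sqrt(C1 + x^2)
 f(x) = sqrt(C1 + x^2)


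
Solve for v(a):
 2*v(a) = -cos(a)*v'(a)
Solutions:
 v(a) = C1*(sin(a) - 1)/(sin(a) + 1)


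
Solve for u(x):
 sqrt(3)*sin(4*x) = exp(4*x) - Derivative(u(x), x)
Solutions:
 u(x) = C1 + exp(4*x)/4 + sqrt(3)*cos(4*x)/4


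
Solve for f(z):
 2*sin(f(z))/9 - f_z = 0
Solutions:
 -2*z/9 + log(cos(f(z)) - 1)/2 - log(cos(f(z)) + 1)/2 = C1


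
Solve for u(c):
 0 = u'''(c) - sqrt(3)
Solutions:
 u(c) = C1 + C2*c + C3*c^2 + sqrt(3)*c^3/6


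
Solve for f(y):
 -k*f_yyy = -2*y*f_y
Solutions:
 f(y) = C1 + Integral(C2*airyai(2^(1/3)*y*(1/k)^(1/3)) + C3*airybi(2^(1/3)*y*(1/k)^(1/3)), y)


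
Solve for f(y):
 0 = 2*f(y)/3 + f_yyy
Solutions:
 f(y) = C3*exp(-2^(1/3)*3^(2/3)*y/3) + (C1*sin(2^(1/3)*3^(1/6)*y/2) + C2*cos(2^(1/3)*3^(1/6)*y/2))*exp(2^(1/3)*3^(2/3)*y/6)


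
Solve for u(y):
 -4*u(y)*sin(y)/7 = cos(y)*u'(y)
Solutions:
 u(y) = C1*cos(y)^(4/7)


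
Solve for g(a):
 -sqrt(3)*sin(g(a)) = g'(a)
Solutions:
 g(a) = -acos((-C1 - exp(2*sqrt(3)*a))/(C1 - exp(2*sqrt(3)*a))) + 2*pi
 g(a) = acos((-C1 - exp(2*sqrt(3)*a))/(C1 - exp(2*sqrt(3)*a)))


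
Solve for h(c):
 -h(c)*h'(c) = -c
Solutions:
 h(c) = -sqrt(C1 + c^2)
 h(c) = sqrt(C1 + c^2)


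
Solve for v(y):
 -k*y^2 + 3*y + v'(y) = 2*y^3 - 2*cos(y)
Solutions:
 v(y) = C1 + k*y^3/3 + y^4/2 - 3*y^2/2 - 2*sin(y)


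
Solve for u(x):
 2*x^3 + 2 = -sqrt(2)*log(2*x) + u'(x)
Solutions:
 u(x) = C1 + x^4/2 + sqrt(2)*x*log(x) - sqrt(2)*x + sqrt(2)*x*log(2) + 2*x


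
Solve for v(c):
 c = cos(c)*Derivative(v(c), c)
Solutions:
 v(c) = C1 + Integral(c/cos(c), c)


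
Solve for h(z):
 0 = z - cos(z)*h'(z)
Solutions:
 h(z) = C1 + Integral(z/cos(z), z)


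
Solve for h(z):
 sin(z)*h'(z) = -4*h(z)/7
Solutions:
 h(z) = C1*(cos(z) + 1)^(2/7)/(cos(z) - 1)^(2/7)


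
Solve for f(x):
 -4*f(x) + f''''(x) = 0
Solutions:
 f(x) = C1*exp(-sqrt(2)*x) + C2*exp(sqrt(2)*x) + C3*sin(sqrt(2)*x) + C4*cos(sqrt(2)*x)


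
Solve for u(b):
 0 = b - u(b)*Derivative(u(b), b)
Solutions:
 u(b) = -sqrt(C1 + b^2)
 u(b) = sqrt(C1 + b^2)


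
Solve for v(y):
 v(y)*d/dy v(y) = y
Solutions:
 v(y) = -sqrt(C1 + y^2)
 v(y) = sqrt(C1 + y^2)


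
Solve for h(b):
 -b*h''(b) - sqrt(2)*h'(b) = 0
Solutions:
 h(b) = C1 + C2*b^(1 - sqrt(2))


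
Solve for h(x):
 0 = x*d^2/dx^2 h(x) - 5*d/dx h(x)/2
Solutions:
 h(x) = C1 + C2*x^(7/2)


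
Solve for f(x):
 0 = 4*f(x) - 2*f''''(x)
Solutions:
 f(x) = C1*exp(-2^(1/4)*x) + C2*exp(2^(1/4)*x) + C3*sin(2^(1/4)*x) + C4*cos(2^(1/4)*x)


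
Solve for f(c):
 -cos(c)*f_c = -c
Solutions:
 f(c) = C1 + Integral(c/cos(c), c)


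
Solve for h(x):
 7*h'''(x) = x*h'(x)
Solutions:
 h(x) = C1 + Integral(C2*airyai(7^(2/3)*x/7) + C3*airybi(7^(2/3)*x/7), x)


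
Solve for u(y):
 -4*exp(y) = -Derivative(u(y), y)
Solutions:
 u(y) = C1 + 4*exp(y)


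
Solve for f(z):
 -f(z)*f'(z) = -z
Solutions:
 f(z) = -sqrt(C1 + z^2)
 f(z) = sqrt(C1 + z^2)


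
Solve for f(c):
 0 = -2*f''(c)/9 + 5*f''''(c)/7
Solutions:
 f(c) = C1 + C2*c + C3*exp(-sqrt(70)*c/15) + C4*exp(sqrt(70)*c/15)


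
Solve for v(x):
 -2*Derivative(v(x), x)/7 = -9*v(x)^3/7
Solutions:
 v(x) = -sqrt(-1/(C1 + 9*x))
 v(x) = sqrt(-1/(C1 + 9*x))


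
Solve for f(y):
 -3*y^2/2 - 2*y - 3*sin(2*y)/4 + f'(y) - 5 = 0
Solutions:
 f(y) = C1 + y^3/2 + y^2 + 5*y - 3*cos(2*y)/8


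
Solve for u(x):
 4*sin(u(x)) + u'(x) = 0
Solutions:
 u(x) = -acos((-C1 - exp(8*x))/(C1 - exp(8*x))) + 2*pi
 u(x) = acos((-C1 - exp(8*x))/(C1 - exp(8*x)))


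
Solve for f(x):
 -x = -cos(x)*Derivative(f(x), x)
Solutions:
 f(x) = C1 + Integral(x/cos(x), x)


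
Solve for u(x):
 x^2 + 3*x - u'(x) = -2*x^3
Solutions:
 u(x) = C1 + x^4/2 + x^3/3 + 3*x^2/2


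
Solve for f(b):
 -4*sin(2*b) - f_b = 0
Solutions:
 f(b) = C1 + 2*cos(2*b)


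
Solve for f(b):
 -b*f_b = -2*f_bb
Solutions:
 f(b) = C1 + C2*erfi(b/2)


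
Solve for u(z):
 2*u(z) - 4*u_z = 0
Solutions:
 u(z) = C1*exp(z/2)


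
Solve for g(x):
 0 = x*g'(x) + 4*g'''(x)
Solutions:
 g(x) = C1 + Integral(C2*airyai(-2^(1/3)*x/2) + C3*airybi(-2^(1/3)*x/2), x)


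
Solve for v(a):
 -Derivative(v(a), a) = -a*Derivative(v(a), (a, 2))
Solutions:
 v(a) = C1 + C2*a^2


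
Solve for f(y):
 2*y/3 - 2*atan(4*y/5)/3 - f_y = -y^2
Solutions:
 f(y) = C1 + y^3/3 + y^2/3 - 2*y*atan(4*y/5)/3 + 5*log(16*y^2 + 25)/12


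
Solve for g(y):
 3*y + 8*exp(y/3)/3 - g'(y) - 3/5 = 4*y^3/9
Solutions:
 g(y) = C1 - y^4/9 + 3*y^2/2 - 3*y/5 + 8*exp(y/3)


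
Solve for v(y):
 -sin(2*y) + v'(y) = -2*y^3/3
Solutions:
 v(y) = C1 - y^4/6 - cos(2*y)/2


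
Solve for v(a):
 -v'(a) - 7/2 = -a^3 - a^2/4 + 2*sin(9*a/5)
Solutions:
 v(a) = C1 + a^4/4 + a^3/12 - 7*a/2 + 10*cos(9*a/5)/9


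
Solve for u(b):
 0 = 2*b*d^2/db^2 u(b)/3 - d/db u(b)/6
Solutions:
 u(b) = C1 + C2*b^(5/4)


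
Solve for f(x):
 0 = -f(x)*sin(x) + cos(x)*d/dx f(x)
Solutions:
 f(x) = C1/cos(x)


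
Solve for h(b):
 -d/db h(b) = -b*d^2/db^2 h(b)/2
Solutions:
 h(b) = C1 + C2*b^3


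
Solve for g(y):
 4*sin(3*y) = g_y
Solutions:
 g(y) = C1 - 4*cos(3*y)/3


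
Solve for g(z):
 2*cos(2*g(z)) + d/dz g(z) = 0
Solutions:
 g(z) = -asin((C1 + exp(8*z))/(C1 - exp(8*z)))/2 + pi/2
 g(z) = asin((C1 + exp(8*z))/(C1 - exp(8*z)))/2


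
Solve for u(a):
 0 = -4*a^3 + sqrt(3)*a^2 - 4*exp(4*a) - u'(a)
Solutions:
 u(a) = C1 - a^4 + sqrt(3)*a^3/3 - exp(4*a)


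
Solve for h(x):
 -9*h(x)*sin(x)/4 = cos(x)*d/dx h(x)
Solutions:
 h(x) = C1*cos(x)^(9/4)


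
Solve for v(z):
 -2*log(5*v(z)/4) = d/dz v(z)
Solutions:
 -Integral(1/(-log(_y) - log(5) + 2*log(2)), (_y, v(z)))/2 = C1 - z


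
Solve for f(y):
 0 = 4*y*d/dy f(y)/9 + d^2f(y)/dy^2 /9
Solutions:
 f(y) = C1 + C2*erf(sqrt(2)*y)


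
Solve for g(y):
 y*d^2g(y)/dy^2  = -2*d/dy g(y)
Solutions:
 g(y) = C1 + C2/y


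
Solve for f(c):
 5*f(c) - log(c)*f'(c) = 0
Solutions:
 f(c) = C1*exp(5*li(c))


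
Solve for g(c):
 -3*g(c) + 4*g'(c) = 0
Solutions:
 g(c) = C1*exp(3*c/4)


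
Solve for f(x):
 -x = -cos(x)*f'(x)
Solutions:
 f(x) = C1 + Integral(x/cos(x), x)


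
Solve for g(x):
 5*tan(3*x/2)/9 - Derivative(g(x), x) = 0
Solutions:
 g(x) = C1 - 10*log(cos(3*x/2))/27


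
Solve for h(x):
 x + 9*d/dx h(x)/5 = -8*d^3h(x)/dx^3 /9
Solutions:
 h(x) = C1 + C2*sin(9*sqrt(10)*x/20) + C3*cos(9*sqrt(10)*x/20) - 5*x^2/18


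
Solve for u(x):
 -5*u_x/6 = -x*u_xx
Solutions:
 u(x) = C1 + C2*x^(11/6)


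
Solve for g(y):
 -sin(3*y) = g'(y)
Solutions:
 g(y) = C1 + cos(3*y)/3


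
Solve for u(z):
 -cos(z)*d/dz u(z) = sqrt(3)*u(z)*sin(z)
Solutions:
 u(z) = C1*cos(z)^(sqrt(3))


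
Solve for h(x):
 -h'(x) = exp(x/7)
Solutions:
 h(x) = C1 - 7*exp(x/7)


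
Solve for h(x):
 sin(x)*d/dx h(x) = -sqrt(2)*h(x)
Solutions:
 h(x) = C1*(cos(x) + 1)^(sqrt(2)/2)/(cos(x) - 1)^(sqrt(2)/2)


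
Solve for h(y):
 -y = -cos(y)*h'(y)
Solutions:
 h(y) = C1 + Integral(y/cos(y), y)


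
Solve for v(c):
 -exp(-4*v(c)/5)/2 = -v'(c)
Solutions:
 v(c) = 5*log(-I*(C1 + 2*c/5)^(1/4))
 v(c) = 5*log(I*(C1 + 2*c/5)^(1/4))
 v(c) = 5*log(-(C1 + 2*c/5)^(1/4))
 v(c) = 5*log(C1 + 2*c/5)/4


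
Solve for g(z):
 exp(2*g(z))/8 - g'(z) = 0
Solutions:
 g(z) = log(-1/(C1 + z))/2 + log(2)
 g(z) = log(-sqrt(-1/(C1 + z))) + log(2)


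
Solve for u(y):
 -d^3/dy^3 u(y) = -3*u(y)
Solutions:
 u(y) = C3*exp(3^(1/3)*y) + (C1*sin(3^(5/6)*y/2) + C2*cos(3^(5/6)*y/2))*exp(-3^(1/3)*y/2)


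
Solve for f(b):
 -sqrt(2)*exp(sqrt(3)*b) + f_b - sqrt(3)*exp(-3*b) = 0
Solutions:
 f(b) = C1 + sqrt(6)*exp(sqrt(3)*b)/3 - sqrt(3)*exp(-3*b)/3


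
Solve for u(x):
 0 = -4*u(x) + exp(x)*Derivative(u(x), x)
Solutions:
 u(x) = C1*exp(-4*exp(-x))


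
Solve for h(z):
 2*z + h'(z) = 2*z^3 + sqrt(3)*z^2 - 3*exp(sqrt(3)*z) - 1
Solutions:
 h(z) = C1 + z^4/2 + sqrt(3)*z^3/3 - z^2 - z - sqrt(3)*exp(sqrt(3)*z)


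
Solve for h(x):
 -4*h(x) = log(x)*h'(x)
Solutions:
 h(x) = C1*exp(-4*li(x))


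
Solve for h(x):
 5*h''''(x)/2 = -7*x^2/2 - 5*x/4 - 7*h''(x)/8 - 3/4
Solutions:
 h(x) = C1 + C2*x + C3*sin(sqrt(35)*x/10) + C4*cos(sqrt(35)*x/10) - x^4/3 - 5*x^3/21 + 11*x^2


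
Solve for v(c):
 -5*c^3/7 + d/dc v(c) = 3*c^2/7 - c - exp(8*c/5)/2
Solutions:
 v(c) = C1 + 5*c^4/28 + c^3/7 - c^2/2 - 5*exp(8*c/5)/16


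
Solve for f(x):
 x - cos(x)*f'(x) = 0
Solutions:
 f(x) = C1 + Integral(x/cos(x), x)


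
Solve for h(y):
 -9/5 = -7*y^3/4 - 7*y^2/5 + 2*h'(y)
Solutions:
 h(y) = C1 + 7*y^4/32 + 7*y^3/30 - 9*y/10


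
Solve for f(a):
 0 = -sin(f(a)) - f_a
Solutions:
 f(a) = -acos((-C1 - exp(2*a))/(C1 - exp(2*a))) + 2*pi
 f(a) = acos((-C1 - exp(2*a))/(C1 - exp(2*a)))


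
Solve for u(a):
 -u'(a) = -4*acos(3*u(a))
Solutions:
 Integral(1/acos(3*_y), (_y, u(a))) = C1 + 4*a


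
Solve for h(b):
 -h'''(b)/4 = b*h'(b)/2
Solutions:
 h(b) = C1 + Integral(C2*airyai(-2^(1/3)*b) + C3*airybi(-2^(1/3)*b), b)


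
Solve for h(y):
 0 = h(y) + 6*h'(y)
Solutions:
 h(y) = C1*exp(-y/6)


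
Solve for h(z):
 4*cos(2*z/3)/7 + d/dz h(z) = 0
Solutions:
 h(z) = C1 - 6*sin(2*z/3)/7


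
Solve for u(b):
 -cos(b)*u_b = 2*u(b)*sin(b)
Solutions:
 u(b) = C1*cos(b)^2


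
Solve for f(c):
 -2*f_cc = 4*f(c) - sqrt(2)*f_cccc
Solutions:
 f(c) = C1*exp(-2^(3/4)*c*sqrt(1 + sqrt(1 + 4*sqrt(2)))/2) + C2*exp(2^(3/4)*c*sqrt(1 + sqrt(1 + 4*sqrt(2)))/2) + C3*sin(2^(3/4)*c*sqrt(-1 + sqrt(1 + 4*sqrt(2)))/2) + C4*cosh(2^(3/4)*c*sqrt(1 - sqrt(1 + 4*sqrt(2)))/2)


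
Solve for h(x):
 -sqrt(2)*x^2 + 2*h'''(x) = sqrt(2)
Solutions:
 h(x) = C1 + C2*x + C3*x^2 + sqrt(2)*x^5/120 + sqrt(2)*x^3/12


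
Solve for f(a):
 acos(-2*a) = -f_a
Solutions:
 f(a) = C1 - a*acos(-2*a) - sqrt(1 - 4*a^2)/2


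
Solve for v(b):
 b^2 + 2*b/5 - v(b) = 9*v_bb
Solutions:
 v(b) = C1*sin(b/3) + C2*cos(b/3) + b^2 + 2*b/5 - 18


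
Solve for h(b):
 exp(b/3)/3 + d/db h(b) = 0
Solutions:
 h(b) = C1 - exp(b)^(1/3)


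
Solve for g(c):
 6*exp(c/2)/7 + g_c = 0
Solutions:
 g(c) = C1 - 12*exp(c/2)/7


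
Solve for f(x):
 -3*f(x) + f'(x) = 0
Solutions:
 f(x) = C1*exp(3*x)


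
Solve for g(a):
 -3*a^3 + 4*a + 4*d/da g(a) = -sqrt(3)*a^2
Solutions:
 g(a) = C1 + 3*a^4/16 - sqrt(3)*a^3/12 - a^2/2


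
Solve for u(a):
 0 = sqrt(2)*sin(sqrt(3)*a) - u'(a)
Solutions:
 u(a) = C1 - sqrt(6)*cos(sqrt(3)*a)/3


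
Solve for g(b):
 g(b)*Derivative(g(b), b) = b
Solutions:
 g(b) = -sqrt(C1 + b^2)
 g(b) = sqrt(C1 + b^2)


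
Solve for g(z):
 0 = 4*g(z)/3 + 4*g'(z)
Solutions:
 g(z) = C1*exp(-z/3)


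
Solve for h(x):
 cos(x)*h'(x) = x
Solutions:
 h(x) = C1 + Integral(x/cos(x), x)


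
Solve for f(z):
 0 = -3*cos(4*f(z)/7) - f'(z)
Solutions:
 3*z - 7*log(sin(4*f(z)/7) - 1)/8 + 7*log(sin(4*f(z)/7) + 1)/8 = C1


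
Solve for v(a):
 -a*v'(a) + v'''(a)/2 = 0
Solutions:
 v(a) = C1 + Integral(C2*airyai(2^(1/3)*a) + C3*airybi(2^(1/3)*a), a)


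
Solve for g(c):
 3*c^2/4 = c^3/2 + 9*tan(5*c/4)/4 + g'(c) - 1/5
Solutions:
 g(c) = C1 - c^4/8 + c^3/4 + c/5 + 9*log(cos(5*c/4))/5


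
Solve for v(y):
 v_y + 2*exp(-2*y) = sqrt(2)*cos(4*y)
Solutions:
 v(y) = C1 + sqrt(2)*sin(4*y)/4 + exp(-2*y)


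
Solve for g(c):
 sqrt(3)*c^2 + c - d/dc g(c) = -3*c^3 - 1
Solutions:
 g(c) = C1 + 3*c^4/4 + sqrt(3)*c^3/3 + c^2/2 + c


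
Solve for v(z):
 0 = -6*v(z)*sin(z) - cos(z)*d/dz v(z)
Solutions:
 v(z) = C1*cos(z)^6


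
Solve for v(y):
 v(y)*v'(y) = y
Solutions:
 v(y) = -sqrt(C1 + y^2)
 v(y) = sqrt(C1 + y^2)


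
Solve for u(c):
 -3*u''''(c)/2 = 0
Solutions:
 u(c) = C1 + C2*c + C3*c^2 + C4*c^3


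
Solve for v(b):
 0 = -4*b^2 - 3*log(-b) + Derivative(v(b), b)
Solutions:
 v(b) = C1 + 4*b^3/3 + 3*b*log(-b) - 3*b


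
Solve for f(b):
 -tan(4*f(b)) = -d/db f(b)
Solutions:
 f(b) = -asin(C1*exp(4*b))/4 + pi/4
 f(b) = asin(C1*exp(4*b))/4


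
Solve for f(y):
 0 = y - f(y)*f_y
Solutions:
 f(y) = -sqrt(C1 + y^2)
 f(y) = sqrt(C1 + y^2)


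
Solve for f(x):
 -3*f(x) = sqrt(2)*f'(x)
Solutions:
 f(x) = C1*exp(-3*sqrt(2)*x/2)


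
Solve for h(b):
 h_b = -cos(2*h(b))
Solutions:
 h(b) = -asin((C1 + exp(4*b))/(C1 - exp(4*b)))/2 + pi/2
 h(b) = asin((C1 + exp(4*b))/(C1 - exp(4*b)))/2


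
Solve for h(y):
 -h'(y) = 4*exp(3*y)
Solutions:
 h(y) = C1 - 4*exp(3*y)/3


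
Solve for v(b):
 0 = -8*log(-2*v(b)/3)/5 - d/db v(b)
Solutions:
 5*Integral(1/(log(-_y) - log(3) + log(2)), (_y, v(b)))/8 = C1 - b


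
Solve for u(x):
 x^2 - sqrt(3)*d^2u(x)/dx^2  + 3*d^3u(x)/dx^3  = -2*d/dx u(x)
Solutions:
 u(x) = C1 - x^3/6 - sqrt(3)*x^2/4 + 3*x/4 + (C2*sin(sqrt(21)*x/6) + C3*cos(sqrt(21)*x/6))*exp(sqrt(3)*x/6)


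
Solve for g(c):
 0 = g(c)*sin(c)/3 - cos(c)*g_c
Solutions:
 g(c) = C1/cos(c)^(1/3)


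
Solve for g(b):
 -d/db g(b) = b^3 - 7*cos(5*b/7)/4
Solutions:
 g(b) = C1 - b^4/4 + 49*sin(5*b/7)/20


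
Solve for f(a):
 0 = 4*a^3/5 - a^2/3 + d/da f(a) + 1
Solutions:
 f(a) = C1 - a^4/5 + a^3/9 - a


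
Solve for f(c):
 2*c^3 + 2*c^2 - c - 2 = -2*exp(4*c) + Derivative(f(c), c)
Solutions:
 f(c) = C1 + c^4/2 + 2*c^3/3 - c^2/2 - 2*c + exp(4*c)/2


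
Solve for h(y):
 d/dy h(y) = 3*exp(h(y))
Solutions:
 h(y) = log(-1/(C1 + 3*y))


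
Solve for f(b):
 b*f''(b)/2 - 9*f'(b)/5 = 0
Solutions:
 f(b) = C1 + C2*b^(23/5)


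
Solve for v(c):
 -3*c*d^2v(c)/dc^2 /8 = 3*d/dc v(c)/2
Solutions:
 v(c) = C1 + C2/c^3


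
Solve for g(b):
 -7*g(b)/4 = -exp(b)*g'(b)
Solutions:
 g(b) = C1*exp(-7*exp(-b)/4)


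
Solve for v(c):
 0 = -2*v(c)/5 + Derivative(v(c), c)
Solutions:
 v(c) = C1*exp(2*c/5)


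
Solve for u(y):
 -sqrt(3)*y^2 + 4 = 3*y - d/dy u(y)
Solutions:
 u(y) = C1 + sqrt(3)*y^3/3 + 3*y^2/2 - 4*y


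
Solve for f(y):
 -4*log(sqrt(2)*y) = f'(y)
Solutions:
 f(y) = C1 - 4*y*log(y) - y*log(4) + 4*y


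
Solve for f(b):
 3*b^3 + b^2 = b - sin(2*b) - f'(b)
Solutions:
 f(b) = C1 - 3*b^4/4 - b^3/3 + b^2/2 + cos(2*b)/2


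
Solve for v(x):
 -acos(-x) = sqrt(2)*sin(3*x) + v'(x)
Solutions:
 v(x) = C1 - x*acos(-x) - sqrt(1 - x^2) + sqrt(2)*cos(3*x)/3


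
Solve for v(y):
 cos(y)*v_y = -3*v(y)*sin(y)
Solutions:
 v(y) = C1*cos(y)^3


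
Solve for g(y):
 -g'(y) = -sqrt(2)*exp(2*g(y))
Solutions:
 g(y) = log(-sqrt(-1/(C1 + sqrt(2)*y))) - log(2)/2
 g(y) = log(-1/(C1 + sqrt(2)*y))/2 - log(2)/2


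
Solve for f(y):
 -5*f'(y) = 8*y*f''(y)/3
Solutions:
 f(y) = C1 + C2/y^(7/8)


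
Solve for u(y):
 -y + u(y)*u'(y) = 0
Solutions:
 u(y) = -sqrt(C1 + y^2)
 u(y) = sqrt(C1 + y^2)


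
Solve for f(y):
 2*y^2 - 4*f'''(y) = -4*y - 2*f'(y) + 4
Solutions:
 f(y) = C1 + C2*exp(-sqrt(2)*y/2) + C3*exp(sqrt(2)*y/2) - y^3/3 - y^2 - 2*y


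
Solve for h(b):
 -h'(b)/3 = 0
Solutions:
 h(b) = C1


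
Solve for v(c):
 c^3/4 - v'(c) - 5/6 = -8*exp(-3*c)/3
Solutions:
 v(c) = C1 + c^4/16 - 5*c/6 - 8*exp(-3*c)/9


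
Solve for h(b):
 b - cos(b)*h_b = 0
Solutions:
 h(b) = C1 + Integral(b/cos(b), b)


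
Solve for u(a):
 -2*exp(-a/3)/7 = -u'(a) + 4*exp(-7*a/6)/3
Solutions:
 u(a) = C1 - 6*exp(-a/3)/7 - 8*exp(-7*a/6)/7


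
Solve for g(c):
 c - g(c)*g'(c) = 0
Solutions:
 g(c) = -sqrt(C1 + c^2)
 g(c) = sqrt(C1 + c^2)


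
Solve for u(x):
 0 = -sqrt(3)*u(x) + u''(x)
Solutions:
 u(x) = C1*exp(-3^(1/4)*x) + C2*exp(3^(1/4)*x)


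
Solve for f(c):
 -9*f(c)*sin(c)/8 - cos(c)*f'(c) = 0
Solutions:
 f(c) = C1*cos(c)^(9/8)


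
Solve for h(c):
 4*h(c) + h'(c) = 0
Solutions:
 h(c) = C1*exp(-4*c)


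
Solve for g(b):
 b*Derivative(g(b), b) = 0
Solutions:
 g(b) = C1


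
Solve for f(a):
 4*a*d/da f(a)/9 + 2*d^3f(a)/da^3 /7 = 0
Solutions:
 f(a) = C1 + Integral(C2*airyai(-42^(1/3)*a/3) + C3*airybi(-42^(1/3)*a/3), a)


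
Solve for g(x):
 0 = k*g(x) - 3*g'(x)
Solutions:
 g(x) = C1*exp(k*x/3)


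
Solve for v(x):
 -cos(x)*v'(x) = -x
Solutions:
 v(x) = C1 + Integral(x/cos(x), x)


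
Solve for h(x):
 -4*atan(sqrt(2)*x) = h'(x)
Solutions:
 h(x) = C1 - 4*x*atan(sqrt(2)*x) + sqrt(2)*log(2*x^2 + 1)


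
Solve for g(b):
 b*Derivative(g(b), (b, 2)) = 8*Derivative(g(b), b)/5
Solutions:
 g(b) = C1 + C2*b^(13/5)


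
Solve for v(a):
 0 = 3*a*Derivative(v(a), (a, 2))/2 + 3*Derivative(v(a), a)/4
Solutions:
 v(a) = C1 + C2*sqrt(a)


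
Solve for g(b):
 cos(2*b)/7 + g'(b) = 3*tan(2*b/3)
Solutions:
 g(b) = C1 - 9*log(cos(2*b/3))/2 - sin(2*b)/14


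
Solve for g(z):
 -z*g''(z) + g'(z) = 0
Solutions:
 g(z) = C1 + C2*z^2


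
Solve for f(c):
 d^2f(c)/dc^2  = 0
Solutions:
 f(c) = C1 + C2*c


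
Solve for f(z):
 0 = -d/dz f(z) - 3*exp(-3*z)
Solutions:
 f(z) = C1 + exp(-3*z)


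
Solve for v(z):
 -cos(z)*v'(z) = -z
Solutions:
 v(z) = C1 + Integral(z/cos(z), z)


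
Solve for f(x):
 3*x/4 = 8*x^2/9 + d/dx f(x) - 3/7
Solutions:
 f(x) = C1 - 8*x^3/27 + 3*x^2/8 + 3*x/7


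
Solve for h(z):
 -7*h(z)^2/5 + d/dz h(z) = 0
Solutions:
 h(z) = -5/(C1 + 7*z)


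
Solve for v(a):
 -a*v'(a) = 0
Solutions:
 v(a) = C1


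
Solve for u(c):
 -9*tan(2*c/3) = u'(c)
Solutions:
 u(c) = C1 + 27*log(cos(2*c/3))/2


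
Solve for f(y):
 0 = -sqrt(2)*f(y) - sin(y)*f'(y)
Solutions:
 f(y) = C1*(cos(y) + 1)^(sqrt(2)/2)/(cos(y) - 1)^(sqrt(2)/2)


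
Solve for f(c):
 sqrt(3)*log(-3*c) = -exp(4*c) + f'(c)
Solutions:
 f(c) = C1 + sqrt(3)*c*log(-c) + sqrt(3)*c*(-1 + log(3)) + exp(4*c)/4


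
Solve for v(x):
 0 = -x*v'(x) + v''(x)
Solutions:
 v(x) = C1 + C2*erfi(sqrt(2)*x/2)


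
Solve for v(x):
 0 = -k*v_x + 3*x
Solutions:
 v(x) = C1 + 3*x^2/(2*k)


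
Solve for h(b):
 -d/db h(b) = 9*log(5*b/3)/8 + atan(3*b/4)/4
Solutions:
 h(b) = C1 - 9*b*log(b)/8 - b*atan(3*b/4)/4 - 9*b*log(5)/8 + 9*b/8 + 9*b*log(3)/8 + log(9*b^2 + 16)/6


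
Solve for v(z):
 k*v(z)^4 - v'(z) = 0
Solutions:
 v(z) = (-1/(C1 + 3*k*z))^(1/3)
 v(z) = (-1/(C1 + k*z))^(1/3)*(-3^(2/3) - 3*3^(1/6)*I)/6
 v(z) = (-1/(C1 + k*z))^(1/3)*(-3^(2/3) + 3*3^(1/6)*I)/6


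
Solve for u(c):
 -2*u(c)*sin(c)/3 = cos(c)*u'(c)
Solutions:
 u(c) = C1*cos(c)^(2/3)


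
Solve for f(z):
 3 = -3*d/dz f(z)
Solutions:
 f(z) = C1 - z


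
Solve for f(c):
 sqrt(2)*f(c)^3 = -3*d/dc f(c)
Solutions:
 f(c) = -sqrt(6)*sqrt(-1/(C1 - sqrt(2)*c))/2
 f(c) = sqrt(6)*sqrt(-1/(C1 - sqrt(2)*c))/2


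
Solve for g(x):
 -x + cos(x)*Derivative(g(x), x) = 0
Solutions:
 g(x) = C1 + Integral(x/cos(x), x)


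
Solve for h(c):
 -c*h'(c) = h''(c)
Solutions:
 h(c) = C1 + C2*erf(sqrt(2)*c/2)


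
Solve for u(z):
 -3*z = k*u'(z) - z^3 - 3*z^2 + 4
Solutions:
 u(z) = C1 + z^4/(4*k) + z^3/k - 3*z^2/(2*k) - 4*z/k


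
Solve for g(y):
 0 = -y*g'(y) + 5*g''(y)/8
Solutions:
 g(y) = C1 + C2*erfi(2*sqrt(5)*y/5)


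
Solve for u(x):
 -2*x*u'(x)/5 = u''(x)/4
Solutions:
 u(x) = C1 + C2*erf(2*sqrt(5)*x/5)


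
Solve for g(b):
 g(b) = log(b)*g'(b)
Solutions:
 g(b) = C1*exp(li(b))


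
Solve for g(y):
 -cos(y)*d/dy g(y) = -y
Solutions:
 g(y) = C1 + Integral(y/cos(y), y)


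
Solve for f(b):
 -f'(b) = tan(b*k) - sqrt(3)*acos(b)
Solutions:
 f(b) = C1 + sqrt(3)*(b*acos(b) - sqrt(1 - b^2)) - Piecewise((-log(cos(b*k))/k, Ne(k, 0)), (0, True))


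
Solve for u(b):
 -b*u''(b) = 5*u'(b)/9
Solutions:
 u(b) = C1 + C2*b^(4/9)


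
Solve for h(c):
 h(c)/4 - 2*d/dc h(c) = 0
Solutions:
 h(c) = C1*exp(c/8)


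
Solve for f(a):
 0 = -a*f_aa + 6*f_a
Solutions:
 f(a) = C1 + C2*a^7


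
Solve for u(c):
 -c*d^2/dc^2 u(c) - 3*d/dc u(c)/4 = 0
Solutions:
 u(c) = C1 + C2*c^(1/4)


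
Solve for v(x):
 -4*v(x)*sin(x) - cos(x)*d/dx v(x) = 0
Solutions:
 v(x) = C1*cos(x)^4


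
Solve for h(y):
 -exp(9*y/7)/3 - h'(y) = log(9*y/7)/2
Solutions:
 h(y) = C1 - y*log(y)/2 + y*(-log(3) + 1/2 + log(7)/2) - 7*exp(9*y/7)/27


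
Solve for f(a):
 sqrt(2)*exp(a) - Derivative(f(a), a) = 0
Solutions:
 f(a) = C1 + sqrt(2)*exp(a)


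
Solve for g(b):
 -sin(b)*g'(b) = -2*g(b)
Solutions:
 g(b) = C1*(cos(b) - 1)/(cos(b) + 1)


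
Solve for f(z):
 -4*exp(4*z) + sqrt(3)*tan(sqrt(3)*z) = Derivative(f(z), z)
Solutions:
 f(z) = C1 - exp(4*z) - log(cos(sqrt(3)*z))


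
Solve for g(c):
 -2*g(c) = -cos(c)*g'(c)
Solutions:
 g(c) = C1*(sin(c) + 1)/(sin(c) - 1)


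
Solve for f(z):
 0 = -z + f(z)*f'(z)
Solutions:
 f(z) = -sqrt(C1 + z^2)
 f(z) = sqrt(C1 + z^2)


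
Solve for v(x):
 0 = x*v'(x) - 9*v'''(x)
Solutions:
 v(x) = C1 + Integral(C2*airyai(3^(1/3)*x/3) + C3*airybi(3^(1/3)*x/3), x)


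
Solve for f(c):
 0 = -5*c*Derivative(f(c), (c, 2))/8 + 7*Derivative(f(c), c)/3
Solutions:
 f(c) = C1 + C2*c^(71/15)


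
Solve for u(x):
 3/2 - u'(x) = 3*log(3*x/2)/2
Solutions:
 u(x) = C1 - 3*x*log(x)/2 - 3*x*log(3)/2 + 3*x*log(2)/2 + 3*x


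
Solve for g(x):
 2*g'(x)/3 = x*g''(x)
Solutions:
 g(x) = C1 + C2*x^(5/3)


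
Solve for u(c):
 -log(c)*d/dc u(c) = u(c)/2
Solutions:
 u(c) = C1*exp(-li(c)/2)


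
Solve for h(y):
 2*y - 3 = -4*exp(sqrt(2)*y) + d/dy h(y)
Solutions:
 h(y) = C1 + y^2 - 3*y + 2*sqrt(2)*exp(sqrt(2)*y)


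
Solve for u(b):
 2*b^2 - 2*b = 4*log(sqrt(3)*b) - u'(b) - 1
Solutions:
 u(b) = C1 - 2*b^3/3 + b^2 + 4*b*log(b) - 5*b + b*log(9)


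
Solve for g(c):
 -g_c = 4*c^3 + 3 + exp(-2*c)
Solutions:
 g(c) = C1 - c^4 - 3*c + exp(-2*c)/2


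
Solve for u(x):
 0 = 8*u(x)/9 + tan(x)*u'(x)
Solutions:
 u(x) = C1/sin(x)^(8/9)


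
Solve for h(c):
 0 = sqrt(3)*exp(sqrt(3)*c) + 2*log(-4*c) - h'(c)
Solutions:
 h(c) = C1 + 2*c*log(-c) + 2*c*(-1 + 2*log(2)) + exp(sqrt(3)*c)


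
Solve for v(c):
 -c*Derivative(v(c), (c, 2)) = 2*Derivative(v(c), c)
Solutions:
 v(c) = C1 + C2/c


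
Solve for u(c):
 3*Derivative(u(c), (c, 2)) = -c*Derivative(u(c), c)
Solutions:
 u(c) = C1 + C2*erf(sqrt(6)*c/6)


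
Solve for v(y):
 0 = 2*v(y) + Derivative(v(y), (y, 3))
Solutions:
 v(y) = C3*exp(-2^(1/3)*y) + (C1*sin(2^(1/3)*sqrt(3)*y/2) + C2*cos(2^(1/3)*sqrt(3)*y/2))*exp(2^(1/3)*y/2)


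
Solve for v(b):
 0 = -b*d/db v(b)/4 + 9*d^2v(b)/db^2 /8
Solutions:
 v(b) = C1 + C2*erfi(b/3)


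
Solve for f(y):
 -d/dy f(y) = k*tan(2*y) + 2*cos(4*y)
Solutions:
 f(y) = C1 + k*log(cos(2*y))/2 - sin(4*y)/2


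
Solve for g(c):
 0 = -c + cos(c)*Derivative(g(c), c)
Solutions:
 g(c) = C1 + Integral(c/cos(c), c)


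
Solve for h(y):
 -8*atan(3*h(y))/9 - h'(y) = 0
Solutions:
 Integral(1/atan(3*_y), (_y, h(y))) = C1 - 8*y/9


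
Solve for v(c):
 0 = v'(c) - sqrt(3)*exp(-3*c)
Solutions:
 v(c) = C1 - sqrt(3)*exp(-3*c)/3


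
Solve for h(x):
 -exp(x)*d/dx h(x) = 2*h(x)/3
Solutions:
 h(x) = C1*exp(2*exp(-x)/3)


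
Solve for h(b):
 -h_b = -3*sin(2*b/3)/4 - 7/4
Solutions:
 h(b) = C1 + 7*b/4 - 9*cos(2*b/3)/8


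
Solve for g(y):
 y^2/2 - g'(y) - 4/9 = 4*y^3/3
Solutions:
 g(y) = C1 - y^4/3 + y^3/6 - 4*y/9


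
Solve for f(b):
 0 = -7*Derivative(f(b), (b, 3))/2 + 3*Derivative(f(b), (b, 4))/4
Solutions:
 f(b) = C1 + C2*b + C3*b^2 + C4*exp(14*b/3)


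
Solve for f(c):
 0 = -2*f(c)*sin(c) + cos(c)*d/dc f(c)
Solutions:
 f(c) = C1/cos(c)^2


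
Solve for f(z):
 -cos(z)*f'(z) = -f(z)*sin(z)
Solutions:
 f(z) = C1/cos(z)


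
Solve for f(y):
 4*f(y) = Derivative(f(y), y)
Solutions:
 f(y) = C1*exp(4*y)


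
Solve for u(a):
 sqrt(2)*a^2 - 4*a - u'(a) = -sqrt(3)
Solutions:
 u(a) = C1 + sqrt(2)*a^3/3 - 2*a^2 + sqrt(3)*a


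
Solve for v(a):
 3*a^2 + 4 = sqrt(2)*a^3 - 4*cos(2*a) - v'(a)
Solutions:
 v(a) = C1 + sqrt(2)*a^4/4 - a^3 - 4*a - 4*sin(a)*cos(a)


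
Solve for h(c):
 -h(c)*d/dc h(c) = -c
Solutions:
 h(c) = -sqrt(C1 + c^2)
 h(c) = sqrt(C1 + c^2)


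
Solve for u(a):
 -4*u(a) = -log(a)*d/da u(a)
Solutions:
 u(a) = C1*exp(4*li(a))


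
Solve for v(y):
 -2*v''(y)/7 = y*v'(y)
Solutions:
 v(y) = C1 + C2*erf(sqrt(7)*y/2)


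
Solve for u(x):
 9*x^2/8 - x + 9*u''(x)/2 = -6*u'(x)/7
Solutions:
 u(x) = C1 + C2*exp(-4*x/21) - 7*x^3/16 + 1435*x^2/192 - 10045*x/128


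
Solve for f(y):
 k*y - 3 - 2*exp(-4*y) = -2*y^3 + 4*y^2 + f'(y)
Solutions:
 f(y) = C1 + k*y^2/2 + y^4/2 - 4*y^3/3 - 3*y + exp(-4*y)/2


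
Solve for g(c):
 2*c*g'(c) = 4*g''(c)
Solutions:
 g(c) = C1 + C2*erfi(c/2)


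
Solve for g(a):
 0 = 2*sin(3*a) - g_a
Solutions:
 g(a) = C1 - 2*cos(3*a)/3


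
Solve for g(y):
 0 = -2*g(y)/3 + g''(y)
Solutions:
 g(y) = C1*exp(-sqrt(6)*y/3) + C2*exp(sqrt(6)*y/3)


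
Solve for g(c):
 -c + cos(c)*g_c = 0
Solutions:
 g(c) = C1 + Integral(c/cos(c), c)


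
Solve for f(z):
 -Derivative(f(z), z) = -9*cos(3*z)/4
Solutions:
 f(z) = C1 + 3*sin(3*z)/4


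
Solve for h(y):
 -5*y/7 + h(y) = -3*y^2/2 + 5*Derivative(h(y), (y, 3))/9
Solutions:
 h(y) = C3*exp(15^(2/3)*y/5) - 3*y^2/2 + 5*y/7 + (C1*sin(3*3^(1/6)*5^(2/3)*y/10) + C2*cos(3*3^(1/6)*5^(2/3)*y/10))*exp(-15^(2/3)*y/10)


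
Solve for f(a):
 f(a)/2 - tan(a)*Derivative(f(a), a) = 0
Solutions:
 f(a) = C1*sqrt(sin(a))


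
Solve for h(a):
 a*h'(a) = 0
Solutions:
 h(a) = C1


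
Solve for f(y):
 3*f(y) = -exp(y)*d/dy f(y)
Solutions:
 f(y) = C1*exp(3*exp(-y))


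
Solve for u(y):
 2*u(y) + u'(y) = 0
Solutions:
 u(y) = C1*exp(-2*y)


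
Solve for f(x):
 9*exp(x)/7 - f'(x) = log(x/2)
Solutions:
 f(x) = C1 - x*log(x) + x*(log(2) + 1) + 9*exp(x)/7


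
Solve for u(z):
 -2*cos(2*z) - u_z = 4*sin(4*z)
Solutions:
 u(z) = C1 - sin(2*z) + cos(4*z)


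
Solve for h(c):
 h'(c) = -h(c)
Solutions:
 h(c) = C1*exp(-c)


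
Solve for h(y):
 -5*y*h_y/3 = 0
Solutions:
 h(y) = C1


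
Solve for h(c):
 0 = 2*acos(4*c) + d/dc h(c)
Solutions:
 h(c) = C1 - 2*c*acos(4*c) + sqrt(1 - 16*c^2)/2


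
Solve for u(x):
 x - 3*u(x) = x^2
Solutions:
 u(x) = x*(1 - x)/3


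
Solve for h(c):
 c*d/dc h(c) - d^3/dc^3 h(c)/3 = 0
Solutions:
 h(c) = C1 + Integral(C2*airyai(3^(1/3)*c) + C3*airybi(3^(1/3)*c), c)


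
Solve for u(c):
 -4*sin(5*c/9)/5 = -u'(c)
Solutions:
 u(c) = C1 - 36*cos(5*c/9)/25
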